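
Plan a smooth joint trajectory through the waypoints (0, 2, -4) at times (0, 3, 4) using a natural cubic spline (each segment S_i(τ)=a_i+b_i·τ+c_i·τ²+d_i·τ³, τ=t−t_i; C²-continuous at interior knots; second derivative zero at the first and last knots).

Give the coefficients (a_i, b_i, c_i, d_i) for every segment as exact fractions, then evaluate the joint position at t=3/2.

  seg 0: a=0 b=19/6 c=0 d=-5/18
  seg 1: a=2 b=-13/3 c=-5/2 d=5/6
S(3/2) = 61/16

Δ: Δ0=2/3, Δ1=-6
row 1: diag=8, rhs=-40; c'=1/8, d'=-5
back: M1=-5
M: M0=0, M1=-5, M2=0
seg 0: a=0, c=M0/2=0, d=(M1−M0)/(6·3)=-5/18, b=Δ0−h0·(2M0+M1)/6=19/6
seg 1: a=2, c=M1/2=-5/2, d=(M2−M1)/(6·1)=5/6, b=Δ1−h1·(2M1+M2)/6=-13/3
t_q=3/2 → seg 0, τ=3/2; S=0+19/6·τ+0·τ²+-5/18·τ³=61/16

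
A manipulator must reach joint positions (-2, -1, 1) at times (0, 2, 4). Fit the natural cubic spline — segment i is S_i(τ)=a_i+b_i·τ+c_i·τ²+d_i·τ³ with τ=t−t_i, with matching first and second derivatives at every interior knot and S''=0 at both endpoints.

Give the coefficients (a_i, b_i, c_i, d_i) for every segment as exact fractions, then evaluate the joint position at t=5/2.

  seg 0: a=-2 b=3/8 c=0 d=1/32
  seg 1: a=-1 b=3/4 c=3/16 d=-1/32
S(5/2) = -149/256

Δ: Δ0=1/2, Δ1=1
row 1: diag=8, rhs=3; c'=1/4, d'=3/8
back: M1=3/8
M: M0=0, M1=3/8, M2=0
seg 0: a=-2, c=M0/2=0, d=(M1−M0)/(6·2)=1/32, b=Δ0−h0·(2M0+M1)/6=3/8
seg 1: a=-1, c=M1/2=3/16, d=(M2−M1)/(6·2)=-1/32, b=Δ1−h1·(2M1+M2)/6=3/4
t_q=5/2 → seg 1, τ=1/2; S=-1+3/4·τ+3/16·τ²+-1/32·τ³=-149/256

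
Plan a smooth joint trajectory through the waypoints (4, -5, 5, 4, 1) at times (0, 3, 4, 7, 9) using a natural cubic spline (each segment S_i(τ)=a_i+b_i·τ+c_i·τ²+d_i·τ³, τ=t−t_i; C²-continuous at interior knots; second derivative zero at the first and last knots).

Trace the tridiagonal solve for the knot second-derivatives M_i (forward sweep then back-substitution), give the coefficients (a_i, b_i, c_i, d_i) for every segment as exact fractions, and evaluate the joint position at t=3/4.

  seg 0: a=4 b=-9485/1116 c=0 d=6137/10044
  seg 1: a=-5 b=4463/558 c=6137/1116 d=-1301/372
  seg 2: a=5 b=9491/1116 c=-1393/279 d=6853/10044
  seg 3: a=4 b=-1691/558 c=427/372 d=-427/2232
S(3/4) = -16797/7936

Δ: Δ0=-3, Δ1=10, Δ2=-1/3, Δ3=-3/2
row 1: diag=8, rhs=78; c'=1/8, d'=39/4
row 2: denom=8−1·1/8=63/8; d'=(-62−1·39/4)/(63/8)=-82/9
row 3: denom=10−3·8/21=62/7; d'=(-7−3·-82/9)/(62/7)=427/186
back: M3=427/186
back: M2=-82/9−8/21·427/186=-2786/279
back: M1=39/4−1/8·-2786/279=6137/558
M: M0=0, M1=6137/558, M2=-2786/279, M3=427/186, M4=0
seg 0: a=4, c=M0/2=0, d=(M1−M0)/(6·3)=6137/10044, b=Δ0−h0·(2M0+M1)/6=-9485/1116
seg 1: a=-5, c=M1/2=6137/1116, d=(M2−M1)/(6·1)=-1301/372, b=Δ1−h1·(2M1+M2)/6=4463/558
seg 2: a=5, c=M2/2=-1393/279, d=(M3−M2)/(6·3)=6853/10044, b=Δ2−h2·(2M2+M3)/6=9491/1116
seg 3: a=4, c=M3/2=427/372, d=(M4−M3)/(6·2)=-427/2232, b=Δ3−h3·(2M3+M4)/6=-1691/558
t_q=3/4 → seg 0, τ=3/4; S=4+-9485/1116·τ+0·τ²+6137/10044·τ³=-16797/7936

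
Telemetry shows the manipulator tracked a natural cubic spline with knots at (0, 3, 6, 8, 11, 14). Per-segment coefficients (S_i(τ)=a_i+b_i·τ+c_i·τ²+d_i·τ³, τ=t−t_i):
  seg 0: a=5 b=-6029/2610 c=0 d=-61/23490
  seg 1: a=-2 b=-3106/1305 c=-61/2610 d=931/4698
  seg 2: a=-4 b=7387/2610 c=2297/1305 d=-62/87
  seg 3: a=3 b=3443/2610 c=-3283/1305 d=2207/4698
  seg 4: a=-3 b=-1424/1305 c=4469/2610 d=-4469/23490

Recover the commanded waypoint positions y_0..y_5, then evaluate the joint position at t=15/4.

y_0=5 y_1=-2 y_2=-4 y_3=3 y_4=-3 y_5=4
S(15/4) = -68943/18560

y_0 = S_0(0) = a_0 = 5
y_1 = S_1(0) = a_1 = -2
y_2 = S_2(0) = a_2 = -4
y_3 = S_3(0) = a_3 = 3
y_4 = S_4(0) = a_4 = -3
y_5 = S_4(3) = 4
t_q=15/4 is in segment 1 (τ=3/4); S_1(τ)=-68943/18560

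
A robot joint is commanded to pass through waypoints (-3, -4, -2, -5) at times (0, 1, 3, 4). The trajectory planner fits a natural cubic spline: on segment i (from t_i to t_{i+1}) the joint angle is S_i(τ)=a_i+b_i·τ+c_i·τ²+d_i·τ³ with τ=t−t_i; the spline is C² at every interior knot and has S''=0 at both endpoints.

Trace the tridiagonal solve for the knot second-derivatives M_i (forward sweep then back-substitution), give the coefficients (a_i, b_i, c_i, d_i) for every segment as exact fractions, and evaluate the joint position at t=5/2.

  seg 0: a=-3 b=-13/8 c=0 d=5/8
  seg 1: a=-4 b=1/4 c=15/8 d=-3/4
  seg 2: a=-2 b=-5/4 c=-21/8 d=7/8
S(5/2) = -31/16

Δ: Δ0=-1, Δ1=1, Δ2=-3
row 1: diag=6, rhs=12; c'=1/3, d'=2
row 2: denom=6−2·1/3=16/3; d'=(-24−2·2)/(16/3)=-21/4
back: M2=-21/4
back: M1=2−1/3·-21/4=15/4
M: M0=0, M1=15/4, M2=-21/4, M3=0
seg 0: a=-3, c=M0/2=0, d=(M1−M0)/(6·1)=5/8, b=Δ0−h0·(2M0+M1)/6=-13/8
seg 1: a=-4, c=M1/2=15/8, d=(M2−M1)/(6·2)=-3/4, b=Δ1−h1·(2M1+M2)/6=1/4
seg 2: a=-2, c=M2/2=-21/8, d=(M3−M2)/(6·1)=7/8, b=Δ2−h2·(2M2+M3)/6=-5/4
t_q=5/2 → seg 1, τ=3/2; S=-4+1/4·τ+15/8·τ²+-3/4·τ³=-31/16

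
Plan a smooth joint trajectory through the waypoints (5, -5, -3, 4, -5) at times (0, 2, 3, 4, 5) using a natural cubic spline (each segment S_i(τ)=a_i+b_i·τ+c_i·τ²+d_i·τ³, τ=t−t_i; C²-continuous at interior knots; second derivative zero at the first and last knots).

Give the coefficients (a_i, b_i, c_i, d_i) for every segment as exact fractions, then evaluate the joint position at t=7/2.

Δ: Δ0=-5, Δ1=2, Δ2=7, Δ3=-9
row 1: diag=6, rhs=42; c'=1/6, d'=7
row 2: denom=4−1·1/6=23/6; d'=(30−1·7)/(23/6)=6
row 3: denom=4−1·6/23=86/23; d'=(-96−1·6)/(86/23)=-1173/43
back: M3=-1173/43
back: M2=6−6/23·-1173/43=564/43
back: M1=7−1/6·564/43=207/43
M: M0=0, M1=207/43, M2=564/43, M3=-1173/43, M4=0
seg 0: a=5, c=M0/2=0, d=(M1−M0)/(6·2)=69/172, b=Δ0−h0·(2M0+M1)/6=-284/43
seg 1: a=-5, c=M1/2=207/86, d=(M2−M1)/(6·1)=119/86, b=Δ1−h1·(2M1+M2)/6=-77/43
seg 2: a=-3, c=M2/2=282/43, d=(M3−M2)/(6·1)=-579/86, b=Δ2−h2·(2M2+M3)/6=617/86
seg 3: a=4, c=M3/2=-1173/86, d=(M4−M3)/(6·1)=391/86, b=Δ3−h3·(2M3+M4)/6=4/43
t_q=7/2 → seg 2, τ=1/2; S=-3+617/86·τ+282/43·τ²+-579/86·τ³=953/688

  seg 0: a=5 b=-284/43 c=0 d=69/172
  seg 1: a=-5 b=-77/43 c=207/86 d=119/86
  seg 2: a=-3 b=617/86 c=282/43 d=-579/86
  seg 3: a=4 b=4/43 c=-1173/86 d=391/86
S(7/2) = 953/688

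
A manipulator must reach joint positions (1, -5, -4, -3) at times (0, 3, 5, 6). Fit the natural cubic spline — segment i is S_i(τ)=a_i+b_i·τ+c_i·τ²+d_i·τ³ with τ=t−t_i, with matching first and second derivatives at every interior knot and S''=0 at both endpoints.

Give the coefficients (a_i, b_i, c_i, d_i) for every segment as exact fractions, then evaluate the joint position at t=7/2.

Δ: Δ0=-2, Δ1=1/2, Δ2=1
row 1: diag=10, rhs=15; c'=1/5, d'=3/2
row 2: denom=6−2·1/5=28/5; d'=(3−2·3/2)/(28/5)=0
back: M2=0
back: M1=3/2−1/5·0=3/2
M: M0=0, M1=3/2, M2=0, M3=0
seg 0: a=1, c=M0/2=0, d=(M1−M0)/(6·3)=1/12, b=Δ0−h0·(2M0+M1)/6=-11/4
seg 1: a=-5, c=M1/2=3/4, d=(M2−M1)/(6·2)=-1/8, b=Δ1−h1·(2M1+M2)/6=-1/2
seg 2: a=-4, c=M2/2=0, d=(M3−M2)/(6·1)=0, b=Δ2−h2·(2M2+M3)/6=1
t_q=7/2 → seg 1, τ=1/2; S=-5+-1/2·τ+3/4·τ²+-1/8·τ³=-325/64

  seg 0: a=1 b=-11/4 c=0 d=1/12
  seg 1: a=-5 b=-1/2 c=3/4 d=-1/8
  seg 2: a=-4 b=1 c=0 d=0
S(7/2) = -325/64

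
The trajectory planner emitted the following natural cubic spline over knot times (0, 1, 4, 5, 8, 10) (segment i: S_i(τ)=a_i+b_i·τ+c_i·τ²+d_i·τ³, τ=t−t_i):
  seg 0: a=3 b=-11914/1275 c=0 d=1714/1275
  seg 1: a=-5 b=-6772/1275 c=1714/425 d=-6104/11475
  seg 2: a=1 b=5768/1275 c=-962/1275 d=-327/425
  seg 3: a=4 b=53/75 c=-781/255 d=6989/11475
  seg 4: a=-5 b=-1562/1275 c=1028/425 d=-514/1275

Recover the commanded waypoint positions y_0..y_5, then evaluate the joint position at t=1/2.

y_0 = S_0(0) = a_0 = 3
y_1 = S_1(0) = a_1 = -5
y_2 = S_2(0) = a_2 = 1
y_3 = S_3(0) = a_3 = 4
y_4 = S_4(0) = a_4 = -5
y_5 = S_4(2) = -1
t_q=1/2 is in segment 0 (τ=1/2); S_0(τ)=-2557/1700

y_0=3 y_1=-5 y_2=1 y_3=4 y_4=-5 y_5=-1
S(1/2) = -2557/1700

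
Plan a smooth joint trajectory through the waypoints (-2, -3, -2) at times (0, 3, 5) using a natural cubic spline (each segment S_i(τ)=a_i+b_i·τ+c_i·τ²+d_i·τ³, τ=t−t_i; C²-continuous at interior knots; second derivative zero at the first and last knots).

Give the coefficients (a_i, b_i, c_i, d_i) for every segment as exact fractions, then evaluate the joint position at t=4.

  seg 0: a=-2 b=-7/12 c=0 d=1/36
  seg 1: a=-3 b=1/6 c=1/4 d=-1/24
S(4) = -21/8

Δ: Δ0=-1/3, Δ1=1/2
row 1: diag=10, rhs=5; c'=1/5, d'=1/2
back: M1=1/2
M: M0=0, M1=1/2, M2=0
seg 0: a=-2, c=M0/2=0, d=(M1−M0)/(6·3)=1/36, b=Δ0−h0·(2M0+M1)/6=-7/12
seg 1: a=-3, c=M1/2=1/4, d=(M2−M1)/(6·2)=-1/24, b=Δ1−h1·(2M1+M2)/6=1/6
t_q=4 → seg 1, τ=1; S=-3+1/6·τ+1/4·τ²+-1/24·τ³=-21/8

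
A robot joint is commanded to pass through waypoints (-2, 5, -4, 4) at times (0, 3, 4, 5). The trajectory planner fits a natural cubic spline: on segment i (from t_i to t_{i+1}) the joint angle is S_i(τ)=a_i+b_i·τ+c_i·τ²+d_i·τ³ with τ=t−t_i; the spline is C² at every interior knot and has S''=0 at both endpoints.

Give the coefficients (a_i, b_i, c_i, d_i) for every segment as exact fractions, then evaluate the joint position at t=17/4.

Δ: Δ0=7/3, Δ1=-9, Δ2=8
row 1: diag=8, rhs=-68; c'=1/8, d'=-17/2
row 2: denom=4−1·1/8=31/8; d'=(102−1·-17/2)/(31/8)=884/31
back: M2=884/31
back: M1=-17/2−1/8·884/31=-374/31
M: M0=0, M1=-374/31, M2=884/31, M3=0
seg 0: a=-2, c=M0/2=0, d=(M1−M0)/(6·3)=-187/279, b=Δ0−h0·(2M0+M1)/6=778/93
seg 1: a=5, c=M1/2=-187/31, d=(M2−M1)/(6·1)=629/93, b=Δ1−h1·(2M1+M2)/6=-905/93
seg 2: a=-4, c=M2/2=442/31, d=(M3−M2)/(6·1)=-442/93, b=Δ2−h2·(2M2+M3)/6=-140/93
t_q=17/4 → seg 2, τ=1/4; S=-4+-140/93·τ+442/31·τ²+-442/93·τ³=-3531/992

  seg 0: a=-2 b=778/93 c=0 d=-187/279
  seg 1: a=5 b=-905/93 c=-187/31 d=629/93
  seg 2: a=-4 b=-140/93 c=442/31 d=-442/93
S(17/4) = -3531/992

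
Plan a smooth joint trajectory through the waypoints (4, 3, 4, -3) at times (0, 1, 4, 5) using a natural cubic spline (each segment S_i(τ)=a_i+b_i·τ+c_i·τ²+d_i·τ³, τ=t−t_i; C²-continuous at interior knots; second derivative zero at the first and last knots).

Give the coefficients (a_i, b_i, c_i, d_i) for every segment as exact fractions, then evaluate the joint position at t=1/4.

Δ: Δ0=-1, Δ1=1/3, Δ2=-7
row 1: diag=8, rhs=8; c'=3/8, d'=1
row 2: denom=8−3·3/8=55/8; d'=(-44−3·1)/(55/8)=-376/55
back: M2=-376/55
back: M1=1−3/8·-376/55=196/55
M: M0=0, M1=196/55, M2=-376/55, M3=0
seg 0: a=4, c=M0/2=0, d=(M1−M0)/(6·1)=98/165, b=Δ0−h0·(2M0+M1)/6=-263/165
seg 1: a=3, c=M1/2=98/55, d=(M2−M1)/(6·3)=-26/45, b=Δ1−h1·(2M1+M2)/6=31/165
seg 2: a=4, c=M2/2=-188/55, d=(M3−M2)/(6·1)=188/165, b=Δ2−h2·(2M2+M3)/6=-779/165
t_q=1/4 → seg 0, τ=1/4; S=4+-263/165·τ+0·τ²+98/165·τ³=1271/352

  seg 0: a=4 b=-263/165 c=0 d=98/165
  seg 1: a=3 b=31/165 c=98/55 d=-26/45
  seg 2: a=4 b=-779/165 c=-188/55 d=188/165
S(1/4) = 1271/352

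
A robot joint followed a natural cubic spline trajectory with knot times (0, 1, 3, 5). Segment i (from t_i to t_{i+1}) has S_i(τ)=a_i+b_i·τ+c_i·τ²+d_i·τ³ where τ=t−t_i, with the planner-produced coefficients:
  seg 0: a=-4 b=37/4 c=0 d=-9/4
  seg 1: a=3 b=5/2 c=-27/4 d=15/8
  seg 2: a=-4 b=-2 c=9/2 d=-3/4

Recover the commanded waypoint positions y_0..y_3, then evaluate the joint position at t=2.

y_0=-4 y_1=3 y_2=-4 y_3=4
S(2) = 5/8

y_0 = S_0(0) = a_0 = -4
y_1 = S_1(0) = a_1 = 3
y_2 = S_2(0) = a_2 = -4
y_3 = S_2(2) = 4
t_q=2 is in segment 1 (τ=1); S_1(τ)=5/8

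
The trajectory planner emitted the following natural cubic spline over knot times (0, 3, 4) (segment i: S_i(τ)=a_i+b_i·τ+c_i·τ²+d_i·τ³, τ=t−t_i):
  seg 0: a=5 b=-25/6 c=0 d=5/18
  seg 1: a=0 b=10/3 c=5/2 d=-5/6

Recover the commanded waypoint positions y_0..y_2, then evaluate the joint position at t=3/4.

y_0=5 y_1=0 y_2=5
S(3/4) = 255/128

y_0 = S_0(0) = a_0 = 5
y_1 = S_1(0) = a_1 = 0
y_2 = S_1(1) = 5
t_q=3/4 is in segment 0 (τ=3/4); S_0(τ)=255/128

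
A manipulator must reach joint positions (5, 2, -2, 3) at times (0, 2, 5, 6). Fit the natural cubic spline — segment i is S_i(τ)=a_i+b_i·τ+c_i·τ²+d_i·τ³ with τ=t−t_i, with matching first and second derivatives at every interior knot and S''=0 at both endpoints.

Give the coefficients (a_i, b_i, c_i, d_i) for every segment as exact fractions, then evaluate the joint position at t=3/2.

Δ: Δ0=-3/2, Δ1=-4/3, Δ2=5
row 1: diag=10, rhs=1; c'=3/10, d'=1/10
row 2: denom=8−3·3/10=71/10; d'=(38−3·1/10)/(71/10)=377/71
back: M2=377/71
back: M1=1/10−3/10·377/71=-106/71
M: M0=0, M1=-106/71, M2=377/71, M3=0
seg 0: a=5, c=M0/2=0, d=(M1−M0)/(6·2)=-53/426, b=Δ0−h0·(2M0+M1)/6=-427/426
seg 1: a=2, c=M1/2=-53/71, d=(M2−M1)/(6·3)=161/426, b=Δ1−h1·(2M1+M2)/6=-1063/426
seg 2: a=-2, c=M2/2=377/142, d=(M3−M2)/(6·1)=-377/426, b=Δ2−h2·(2M2+M3)/6=688/213
t_q=3/2 → seg 0, τ=3/2; S=5+-427/426·τ+0·τ²+-53/426·τ³=3495/1136

  seg 0: a=5 b=-427/426 c=0 d=-53/426
  seg 1: a=2 b=-1063/426 c=-53/71 d=161/426
  seg 2: a=-2 b=688/213 c=377/142 d=-377/426
S(3/2) = 3495/1136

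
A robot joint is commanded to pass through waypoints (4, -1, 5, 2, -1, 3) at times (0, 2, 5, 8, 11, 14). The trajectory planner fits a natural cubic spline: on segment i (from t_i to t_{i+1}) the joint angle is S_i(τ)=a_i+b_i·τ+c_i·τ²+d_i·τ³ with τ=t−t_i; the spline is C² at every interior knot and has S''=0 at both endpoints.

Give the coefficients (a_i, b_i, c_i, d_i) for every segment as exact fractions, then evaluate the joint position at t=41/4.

Δ: Δ0=-5/2, Δ1=2, Δ2=-1, Δ3=-1, Δ4=4/3
row 1: diag=10, rhs=27; c'=3/10, d'=27/10
row 2: denom=12−3·3/10=111/10; d'=(-18−3·27/10)/(111/10)=-87/37
row 3: denom=12−3·10/37=414/37; d'=(0−3·-87/37)/(414/37)=29/46
row 4: denom=12−3·37/138=515/46; d'=(14−3·29/46)/(515/46)=557/515
back: M4=557/515
back: M3=29/46−37/138·557/515=526/1545
back: M2=-87/37−10/37·526/1545=-755/309
back: M1=27/10−3/10·-755/309=1768/515
M: M0=0, M1=1768/515, M2=-755/309, M3=526/1545, M4=557/515, M5=0
seg 0: a=4, c=M0/2=0, d=(M1−M0)/(6·2)=442/1545, b=Δ0−h0·(2M0+M1)/6=-11261/3090
seg 1: a=-1, c=M1/2=884/515, d=(M2−M1)/(6·3)=-9079/27810, b=Δ1−h1·(2M1+M2)/6=-653/3090
seg 2: a=5, c=M2/2=-755/618, d=(M3−M2)/(6·3)=4301/27810, b=Δ2−h2·(2M2+M3)/6=1967/1545
seg 3: a=2, c=M3/2=263/1545, d=(M4−M3)/(6·3)=229/5562, b=Δ3−h3·(2M3+M4)/6=-5813/3090
seg 4: a=-1, c=M4/2=557/1030, d=(M5−M4)/(6·3)=-557/9270, b=Δ4−h4·(2M4+M5)/6=389/1545
t_q=41/4 → seg 3, τ=9/4; S=2+-5813/3090·τ+263/1545·τ²+229/5562·τ³=-59461/65920

  seg 0: a=4 b=-11261/3090 c=0 d=442/1545
  seg 1: a=-1 b=-653/3090 c=884/515 d=-9079/27810
  seg 2: a=5 b=1967/1545 c=-755/618 d=4301/27810
  seg 3: a=2 b=-5813/3090 c=263/1545 d=229/5562
  seg 4: a=-1 b=389/1545 c=557/1030 d=-557/9270
S(41/4) = -59461/65920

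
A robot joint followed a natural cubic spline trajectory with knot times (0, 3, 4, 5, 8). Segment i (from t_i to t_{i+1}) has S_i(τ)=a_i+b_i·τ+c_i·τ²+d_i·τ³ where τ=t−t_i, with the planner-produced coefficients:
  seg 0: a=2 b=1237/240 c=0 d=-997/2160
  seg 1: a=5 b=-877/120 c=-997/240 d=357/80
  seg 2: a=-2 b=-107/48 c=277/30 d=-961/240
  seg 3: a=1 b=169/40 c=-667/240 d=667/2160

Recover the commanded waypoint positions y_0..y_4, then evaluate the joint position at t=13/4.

y_0 = S_0(0) = a_0 = 2
y_1 = S_1(0) = a_1 = 5
y_2 = S_2(0) = a_2 = -2
y_3 = S_3(0) = a_3 = 1
y_4 = S_3(3) = -3
t_q=13/4 is in segment 1 (τ=1/4); S_1(τ)=15273/5120

y_0=2 y_1=5 y_2=-2 y_3=1 y_4=-3
S(13/4) = 15273/5120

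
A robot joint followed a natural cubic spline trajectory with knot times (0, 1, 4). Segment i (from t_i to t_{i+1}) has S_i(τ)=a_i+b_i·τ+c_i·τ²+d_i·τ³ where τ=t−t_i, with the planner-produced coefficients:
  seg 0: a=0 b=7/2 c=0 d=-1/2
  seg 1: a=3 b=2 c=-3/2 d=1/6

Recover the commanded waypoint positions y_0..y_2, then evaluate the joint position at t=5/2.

y_0=0 y_1=3 y_2=0
S(5/2) = 51/16

y_0 = S_0(0) = a_0 = 0
y_1 = S_1(0) = a_1 = 3
y_2 = S_1(3) = 0
t_q=5/2 is in segment 1 (τ=3/2); S_1(τ)=51/16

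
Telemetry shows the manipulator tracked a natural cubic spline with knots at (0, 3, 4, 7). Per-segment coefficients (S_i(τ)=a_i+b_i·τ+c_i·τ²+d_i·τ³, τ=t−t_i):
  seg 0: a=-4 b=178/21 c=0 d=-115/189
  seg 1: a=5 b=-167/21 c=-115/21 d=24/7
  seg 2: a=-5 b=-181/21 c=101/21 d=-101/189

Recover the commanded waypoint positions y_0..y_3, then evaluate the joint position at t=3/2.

y_0 = S_0(0) = a_0 = -4
y_1 = S_1(0) = a_1 = 5
y_2 = S_2(0) = a_2 = -5
y_3 = S_2(3) = -2
t_q=3/2 is in segment 0 (τ=3/2); S_0(τ)=373/56

y_0=-4 y_1=5 y_2=-5 y_3=-2
S(3/2) = 373/56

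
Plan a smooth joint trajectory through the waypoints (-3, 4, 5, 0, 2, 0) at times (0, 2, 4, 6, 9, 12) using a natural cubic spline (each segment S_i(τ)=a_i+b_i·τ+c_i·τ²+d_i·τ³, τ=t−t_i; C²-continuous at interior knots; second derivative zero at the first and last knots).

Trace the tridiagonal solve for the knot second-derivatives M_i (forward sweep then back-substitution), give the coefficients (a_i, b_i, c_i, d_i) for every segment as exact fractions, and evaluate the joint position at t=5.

Δ: Δ0=7/2, Δ1=1/2, Δ2=-5/2, Δ3=2/3, Δ4=-2/3
row 1: diag=8, rhs=-18; c'=1/4, d'=-9/4
row 2: denom=8−2·1/4=15/2; d'=(-18−2·-9/4)/(15/2)=-9/5
row 3: denom=10−2·4/15=142/15; d'=(19−2·-9/5)/(142/15)=339/142
row 4: denom=12−3·45/142=1569/142; d'=(-8−3·339/142)/(1569/142)=-2153/1569
back: M4=-2153/1569
back: M3=339/142−45/142·-2153/1569=1476/523
back: M2=-9/5−4/15·1476/523=-1335/523
back: M1=-9/4−1/4·-1335/523=-843/523
M: M0=0, M1=-843/523, M2=-1335/523, M3=1476/523, M4=-2153/1569, M5=0
seg 0: a=-3, c=M0/2=0, d=(M1−M0)/(6·2)=-281/2092, b=Δ0−h0·(2M0+M1)/6=4223/1046
seg 1: a=4, c=M1/2=-843/1046, d=(M2−M1)/(6·2)=-41/523, b=Δ1−h1·(2M1+M2)/6=2537/1046
seg 2: a=5, c=M2/2=-1335/1046, d=(M3−M2)/(6·2)=937/2092, b=Δ2−h2·(2M2+M3)/6=-1819/1046
seg 3: a=0, c=M3/2=738/523, d=(M4−M3)/(6·3)=-6581/28242, b=Δ3−h3·(2M3+M4)/6=-1537/1046
seg 4: a=2, c=M4/2=-2153/3138, d=(M5−M4)/(6·3)=2153/28242, b=Δ4−h4·(2M4+M5)/6=369/523
t_q=5 → seg 2, τ=1; S=5+-1819/1046·τ+-1335/1046·τ²+937/2092·τ³=5089/2092

  seg 0: a=-3 b=4223/1046 c=0 d=-281/2092
  seg 1: a=4 b=2537/1046 c=-843/1046 d=-41/523
  seg 2: a=5 b=-1819/1046 c=-1335/1046 d=937/2092
  seg 3: a=0 b=-1537/1046 c=738/523 d=-6581/28242
  seg 4: a=2 b=369/523 c=-2153/3138 d=2153/28242
S(5) = 5089/2092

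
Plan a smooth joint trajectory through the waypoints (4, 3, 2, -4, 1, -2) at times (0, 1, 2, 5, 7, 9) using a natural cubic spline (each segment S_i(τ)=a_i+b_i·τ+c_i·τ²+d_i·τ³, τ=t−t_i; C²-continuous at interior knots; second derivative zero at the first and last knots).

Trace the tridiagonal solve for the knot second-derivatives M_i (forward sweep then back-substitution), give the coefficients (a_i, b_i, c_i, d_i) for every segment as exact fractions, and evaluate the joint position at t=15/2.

  seg 0: a=4 b=-569/517 c=0 d=52/517
  seg 1: a=3 b=-413/517 c=156/517 d=-260/517
  seg 2: a=2 b=-881/517 c=-624/517 d=191/517
  seg 3: a=-4 b=532/517 c=1095/517 d=-2859/4136
  seg 4: a=1 b=1247/1034 c=-4197/2068 d=1399/4136
S(15/2) = 37651/33088

Δ: Δ0=-1, Δ1=-1, Δ2=-2, Δ3=5/2, Δ4=-3/2
row 1: diag=4, rhs=0; c'=1/4, d'=0
row 2: denom=8−1·1/4=31/4; d'=(-6−1·0)/(31/4)=-24/31
row 3: denom=10−3·12/31=274/31; d'=(27−3·-24/31)/(274/31)=909/274
row 4: denom=8−2·31/137=1034/137; d'=(-24−2·909/274)/(1034/137)=-4197/1034
back: M4=-4197/1034
back: M3=909/274−31/137·-4197/1034=2190/517
back: M2=-24/31−12/31·2190/517=-1248/517
back: M1=0−1/4·-1248/517=312/517
M: M0=0, M1=312/517, M2=-1248/517, M3=2190/517, M4=-4197/1034, M5=0
seg 0: a=4, c=M0/2=0, d=(M1−M0)/(6·1)=52/517, b=Δ0−h0·(2M0+M1)/6=-569/517
seg 1: a=3, c=M1/2=156/517, d=(M2−M1)/(6·1)=-260/517, b=Δ1−h1·(2M1+M2)/6=-413/517
seg 2: a=2, c=M2/2=-624/517, d=(M3−M2)/(6·3)=191/517, b=Δ2−h2·(2M2+M3)/6=-881/517
seg 3: a=-4, c=M3/2=1095/517, d=(M4−M3)/(6·2)=-2859/4136, b=Δ3−h3·(2M3+M4)/6=532/517
seg 4: a=1, c=M4/2=-4197/2068, d=(M5−M4)/(6·2)=1399/4136, b=Δ4−h4·(2M4+M5)/6=1247/1034
t_q=15/2 → seg 4, τ=1/2; S=1+1247/1034·τ+-4197/2068·τ²+1399/4136·τ³=37651/33088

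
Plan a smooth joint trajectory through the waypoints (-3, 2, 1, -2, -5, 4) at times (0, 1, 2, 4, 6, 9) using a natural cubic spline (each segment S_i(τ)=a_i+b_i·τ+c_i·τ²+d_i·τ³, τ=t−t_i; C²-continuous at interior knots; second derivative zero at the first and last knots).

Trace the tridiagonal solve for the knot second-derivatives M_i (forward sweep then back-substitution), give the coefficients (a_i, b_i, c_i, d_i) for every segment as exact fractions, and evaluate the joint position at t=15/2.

Δ: Δ0=5, Δ1=-1, Δ2=-3/2, Δ3=-3/2, Δ4=3
row 1: diag=4, rhs=-36; c'=1/4, d'=-9
row 2: denom=6−1·1/4=23/4; d'=(-3−1·-9)/(23/4)=24/23
row 3: denom=8−2·8/23=168/23; d'=(0−2·24/23)/(168/23)=-2/7
row 4: denom=10−2·23/84=397/42; d'=(27−2·-2/7)/(397/42)=1158/397
back: M4=1158/397
back: M3=-2/7−23/84·1158/397=-861/794
back: M2=24/23−8/23·-861/794=564/397
back: M1=-9−1/4·564/397=-3714/397
M: M0=0, M1=-3714/397, M2=564/397, M3=-861/794, M4=1158/397, M5=0
seg 0: a=-3, c=M0/2=0, d=(M1−M0)/(6·1)=-619/397, b=Δ0−h0·(2M0+M1)/6=2604/397
seg 1: a=2, c=M1/2=-1857/397, d=(M2−M1)/(6·1)=713/397, b=Δ1−h1·(2M1+M2)/6=747/397
seg 2: a=1, c=M2/2=282/397, d=(M3−M2)/(6·2)=-663/3176, b=Δ2−h2·(2M2+M3)/6=-828/397
seg 3: a=-2, c=M3/2=-861/1588, d=(M4−M3)/(6·2)=1059/3176, b=Δ3−h3·(2M3+M4)/6=-1389/794
seg 4: a=-5, c=M4/2=579/397, d=(M5−M4)/(6·3)=-193/1191, b=Δ4−h4·(2M4+M5)/6=33/397
t_q=15/2 → seg 4, τ=3/2; S=-5+33/397·τ+579/397·τ²+-193/1191·τ³=-6799/3176

  seg 0: a=-3 b=2604/397 c=0 d=-619/397
  seg 1: a=2 b=747/397 c=-1857/397 d=713/397
  seg 2: a=1 b=-828/397 c=282/397 d=-663/3176
  seg 3: a=-2 b=-1389/794 c=-861/1588 d=1059/3176
  seg 4: a=-5 b=33/397 c=579/397 d=-193/1191
S(15/2) = -6799/3176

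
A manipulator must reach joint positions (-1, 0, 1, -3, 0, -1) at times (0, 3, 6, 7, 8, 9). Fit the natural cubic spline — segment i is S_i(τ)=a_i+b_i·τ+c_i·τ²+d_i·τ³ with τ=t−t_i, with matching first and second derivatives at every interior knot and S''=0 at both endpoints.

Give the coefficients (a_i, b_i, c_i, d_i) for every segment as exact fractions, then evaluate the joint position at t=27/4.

  seg 0: a=-1 b=-454/1257 c=0 d=97/1257
  seg 1: a=0 b=2165/1257 c=291/419 d=-485/1257
  seg 2: a=1 b=-5692/1257 c=-1164/419 d=4156/1257
  seg 3: a=-3 b=-208/1257 c=2992/419 d=-4997/1257
  seg 4: a=0 b=2753/1257 c=-2005/419 d=2005/1257
S(27/4) = -17189/6704

Δ: Δ0=1/3, Δ1=1/3, Δ2=-4, Δ3=3, Δ4=-1
row 1: diag=12, rhs=0; c'=1/4, d'=0
row 2: denom=8−3·1/4=29/4; d'=(-26−3·0)/(29/4)=-104/29
row 3: denom=4−1·4/29=112/29; d'=(42−1·-104/29)/(112/29)=661/56
row 4: denom=4−1·29/112=419/112; d'=(-24−1·661/56)/(419/112)=-4010/419
back: M4=-4010/419
back: M3=661/56−29/112·-4010/419=5984/419
back: M2=-104/29−4/29·5984/419=-2328/419
back: M1=0−1/4·-2328/419=582/419
M: M0=0, M1=582/419, M2=-2328/419, M3=5984/419, M4=-4010/419, M5=0
seg 0: a=-1, c=M0/2=0, d=(M1−M0)/(6·3)=97/1257, b=Δ0−h0·(2M0+M1)/6=-454/1257
seg 1: a=0, c=M1/2=291/419, d=(M2−M1)/(6·3)=-485/1257, b=Δ1−h1·(2M1+M2)/6=2165/1257
seg 2: a=1, c=M2/2=-1164/419, d=(M3−M2)/(6·1)=4156/1257, b=Δ2−h2·(2M2+M3)/6=-5692/1257
seg 3: a=-3, c=M3/2=2992/419, d=(M4−M3)/(6·1)=-4997/1257, b=Δ3−h3·(2M3+M4)/6=-208/1257
seg 4: a=0, c=M4/2=-2005/419, d=(M5−M4)/(6·1)=2005/1257, b=Δ4−h4·(2M4+M5)/6=2753/1257
t_q=27/4 → seg 2, τ=3/4; S=1+-5692/1257·τ+-1164/419·τ²+4156/1257·τ³=-17189/6704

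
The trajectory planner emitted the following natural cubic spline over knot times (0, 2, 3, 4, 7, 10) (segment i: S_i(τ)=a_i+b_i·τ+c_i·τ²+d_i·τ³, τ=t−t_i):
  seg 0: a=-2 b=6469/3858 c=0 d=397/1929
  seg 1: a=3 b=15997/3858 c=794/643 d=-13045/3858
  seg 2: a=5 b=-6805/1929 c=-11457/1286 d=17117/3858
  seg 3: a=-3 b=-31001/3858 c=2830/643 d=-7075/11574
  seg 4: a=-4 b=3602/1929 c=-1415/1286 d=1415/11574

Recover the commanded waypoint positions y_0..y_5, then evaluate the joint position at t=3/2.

y_0 = S_0(0) = a_0 = -2
y_1 = S_1(0) = a_1 = 3
y_2 = S_2(0) = a_2 = 5
y_3 = S_3(0) = a_3 = -3
y_4 = S_4(0) = a_4 = -4
y_5 = S_4(3) = -5
t_q=3/2 is in segment 0 (τ=3/2); S_0(τ)=6223/5144

y_0=-2 y_1=3 y_2=5 y_3=-3 y_4=-4 y_5=-5
S(3/2) = 6223/5144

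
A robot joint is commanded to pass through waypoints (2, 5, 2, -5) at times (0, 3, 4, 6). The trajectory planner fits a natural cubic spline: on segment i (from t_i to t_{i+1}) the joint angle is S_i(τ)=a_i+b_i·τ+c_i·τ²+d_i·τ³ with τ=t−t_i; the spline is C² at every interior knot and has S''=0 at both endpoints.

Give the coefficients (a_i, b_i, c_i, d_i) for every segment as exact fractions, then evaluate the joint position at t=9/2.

  seg 0: a=2 b=5/2 c=0 d=-1/6
  seg 1: a=5 b=-2 c=-3/2 d=1/2
  seg 2: a=2 b=-7/2 c=0 d=0
S(9/2) = 1/4

Δ: Δ0=1, Δ1=-3, Δ2=-7/2
row 1: diag=8, rhs=-24; c'=1/8, d'=-3
row 2: denom=6−1·1/8=47/8; d'=(-3−1·-3)/(47/8)=0
back: M2=0
back: M1=-3−1/8·0=-3
M: M0=0, M1=-3, M2=0, M3=0
seg 0: a=2, c=M0/2=0, d=(M1−M0)/(6·3)=-1/6, b=Δ0−h0·(2M0+M1)/6=5/2
seg 1: a=5, c=M1/2=-3/2, d=(M2−M1)/(6·1)=1/2, b=Δ1−h1·(2M1+M2)/6=-2
seg 2: a=2, c=M2/2=0, d=(M3−M2)/(6·2)=0, b=Δ2−h2·(2M2+M3)/6=-7/2
t_q=9/2 → seg 2, τ=1/2; S=2+-7/2·τ+0·τ²+0·τ³=1/4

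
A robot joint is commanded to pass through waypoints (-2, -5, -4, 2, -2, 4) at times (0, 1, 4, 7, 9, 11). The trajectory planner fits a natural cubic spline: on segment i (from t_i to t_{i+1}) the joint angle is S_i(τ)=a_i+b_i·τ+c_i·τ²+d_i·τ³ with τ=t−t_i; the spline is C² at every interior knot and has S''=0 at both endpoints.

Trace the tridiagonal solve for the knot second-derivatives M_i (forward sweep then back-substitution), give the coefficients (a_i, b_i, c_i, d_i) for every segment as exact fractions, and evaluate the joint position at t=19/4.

  seg 0: a=-2 b=-10075/3018 c=0 d=1021/3018
  seg 1: a=-5 b=-3506/1509 c=1021/1006 d=-1171/27162
  seg 2: a=-4 b=7853/3018 c=946/1509 d=-7493/27162
  seg 3: a=2 b=-1637/1509 c=-1867/1006 d=1055/1509
  seg 4: a=-2 b=-179/1509 c=2353/1006 d=-2353/6036
S(19/4) = -116677/64384

Δ: Δ0=-3, Δ1=1/3, Δ2=2, Δ3=-2, Δ4=3
row 1: diag=8, rhs=20; c'=3/8, d'=5/2
row 2: denom=12−3·3/8=87/8; d'=(10−3·5/2)/(87/8)=20/87
row 3: denom=10−3·8/29=266/29; d'=(-24−3·20/87)/(266/29)=-358/133
row 4: denom=8−2·29/133=1006/133; d'=(30−2·-358/133)/(1006/133)=2353/503
back: M4=2353/503
back: M3=-358/133−29/133·2353/503=-1867/503
back: M2=20/87−8/29·-1867/503=1892/1509
back: M1=5/2−3/8·1892/1509=1021/503
M: M0=0, M1=1021/503, M2=1892/1509, M3=-1867/503, M4=2353/503, M5=0
seg 0: a=-2, c=M0/2=0, d=(M1−M0)/(6·1)=1021/3018, b=Δ0−h0·(2M0+M1)/6=-10075/3018
seg 1: a=-5, c=M1/2=1021/1006, d=(M2−M1)/(6·3)=-1171/27162, b=Δ1−h1·(2M1+M2)/6=-3506/1509
seg 2: a=-4, c=M2/2=946/1509, d=(M3−M2)/(6·3)=-7493/27162, b=Δ2−h2·(2M2+M3)/6=7853/3018
seg 3: a=2, c=M3/2=-1867/1006, d=(M4−M3)/(6·2)=1055/1509, b=Δ3−h3·(2M3+M4)/6=-1637/1509
seg 4: a=-2, c=M4/2=2353/1006, d=(M5−M4)/(6·2)=-2353/6036, b=Δ4−h4·(2M4+M5)/6=-179/1509
t_q=19/4 → seg 2, τ=3/4; S=-4+7853/3018·τ+946/1509·τ²+-7493/27162·τ³=-116677/64384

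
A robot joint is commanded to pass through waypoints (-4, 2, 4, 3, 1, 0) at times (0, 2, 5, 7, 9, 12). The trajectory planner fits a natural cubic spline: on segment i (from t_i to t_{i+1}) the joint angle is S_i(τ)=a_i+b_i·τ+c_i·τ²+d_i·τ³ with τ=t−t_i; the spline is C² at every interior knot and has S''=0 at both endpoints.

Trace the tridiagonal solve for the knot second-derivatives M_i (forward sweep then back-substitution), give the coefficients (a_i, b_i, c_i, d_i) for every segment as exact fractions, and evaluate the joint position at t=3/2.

  seg 0: a=-4 b=1871/543 c=0 d=-121/1086
  seg 1: a=2 b=1145/543 c=-121/181 d=34/543
  seg 2: a=4 b=-115/543 c=-19/181 d=-85/4344
  seg 3: a=3 b=-941/1086 c=-161/724 d=169/2172
  seg 4: a=1 b=-893/1086 c=177/724 d=-59/2172
S(3/2) = 2295/2896

Δ: Δ0=3, Δ1=2/3, Δ2=-1/2, Δ3=-1, Δ4=-1/3
row 1: diag=10, rhs=-14; c'=3/10, d'=-7/5
row 2: denom=10−3·3/10=91/10; d'=(-7−3·-7/5)/(91/10)=-4/13
row 3: denom=8−2·20/91=688/91; d'=(-3−2·-4/13)/(688/91)=-217/688
row 4: denom=10−2·91/344=1629/172; d'=(4−2·-217/688)/(1629/172)=177/362
back: M4=177/362
back: M3=-217/688−91/344·177/362=-161/362
back: M2=-4/13−20/91·-161/362=-38/181
back: M1=-7/5−3/10·-38/181=-242/181
M: M0=0, M1=-242/181, M2=-38/181, M3=-161/362, M4=177/362, M5=0
seg 0: a=-4, c=M0/2=0, d=(M1−M0)/(6·2)=-121/1086, b=Δ0−h0·(2M0+M1)/6=1871/543
seg 1: a=2, c=M1/2=-121/181, d=(M2−M1)/(6·3)=34/543, b=Δ1−h1·(2M1+M2)/6=1145/543
seg 2: a=4, c=M2/2=-19/181, d=(M3−M2)/(6·2)=-85/4344, b=Δ2−h2·(2M2+M3)/6=-115/543
seg 3: a=3, c=M3/2=-161/724, d=(M4−M3)/(6·2)=169/2172, b=Δ3−h3·(2M3+M4)/6=-941/1086
seg 4: a=1, c=M4/2=177/724, d=(M5−M4)/(6·3)=-59/2172, b=Δ4−h4·(2M4+M5)/6=-893/1086
t_q=3/2 → seg 0, τ=3/2; S=-4+1871/543·τ+0·τ²+-121/1086·τ³=2295/2896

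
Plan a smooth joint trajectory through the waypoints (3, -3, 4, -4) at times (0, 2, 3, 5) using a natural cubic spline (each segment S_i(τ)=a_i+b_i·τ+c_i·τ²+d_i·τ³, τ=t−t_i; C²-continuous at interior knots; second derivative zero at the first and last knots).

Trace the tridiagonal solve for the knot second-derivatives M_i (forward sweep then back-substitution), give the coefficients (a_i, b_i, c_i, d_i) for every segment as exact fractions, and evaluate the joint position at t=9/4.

Δ: Δ0=-3, Δ1=7, Δ2=-4
row 1: diag=6, rhs=60; c'=1/6, d'=10
row 2: denom=6−1·1/6=35/6; d'=(-66−1·10)/(35/6)=-456/35
back: M2=-456/35
back: M1=10−1/6·-456/35=426/35
M: M0=0, M1=426/35, M2=-456/35, M3=0
seg 0: a=3, c=M0/2=0, d=(M1−M0)/(6·2)=71/70, b=Δ0−h0·(2M0+M1)/6=-247/35
seg 1: a=-3, c=M1/2=213/35, d=(M2−M1)/(6·1)=-21/5, b=Δ1−h1·(2M1+M2)/6=179/35
seg 2: a=4, c=M2/2=-228/35, d=(M3−M2)/(6·2)=38/35, b=Δ2−h2·(2M2+M3)/6=164/35
t_q=9/4 → seg 1, τ=1/4; S=-3+179/35·τ+213/35·τ²+-21/5·τ³=-3151/2240

  seg 0: a=3 b=-247/35 c=0 d=71/70
  seg 1: a=-3 b=179/35 c=213/35 d=-21/5
  seg 2: a=4 b=164/35 c=-228/35 d=38/35
S(9/4) = -3151/2240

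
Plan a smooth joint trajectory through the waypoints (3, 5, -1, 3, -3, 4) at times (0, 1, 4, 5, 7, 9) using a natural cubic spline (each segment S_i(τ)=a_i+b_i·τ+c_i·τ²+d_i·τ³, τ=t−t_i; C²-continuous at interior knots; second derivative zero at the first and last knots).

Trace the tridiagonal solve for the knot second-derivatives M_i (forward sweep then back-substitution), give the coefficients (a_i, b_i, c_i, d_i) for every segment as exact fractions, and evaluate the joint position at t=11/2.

Δ: Δ0=2, Δ1=-2, Δ2=4, Δ3=-3, Δ4=7/2
row 1: diag=8, rhs=-24; c'=3/8, d'=-3
row 2: denom=8−3·3/8=55/8; d'=(36−3·-3)/(55/8)=72/11
row 3: denom=6−1·8/55=322/55; d'=(-42−1·72/11)/(322/55)=-1335/161
row 4: denom=8−2·55/161=1178/161; d'=(39−2·-1335/161)/(1178/161)=471/62
back: M4=471/62
back: M3=-1335/161−55/161·471/62=-675/62
back: M2=72/11−8/55·-675/62=252/31
back: M1=-3−3/8·252/31=-375/62
M: M0=0, M1=-375/62, M2=252/31, M3=-675/62, M4=471/62, M5=0
seg 0: a=3, c=M0/2=0, d=(M1−M0)/(6·1)=-125/124, b=Δ0−h0·(2M0+M1)/6=373/124
seg 1: a=5, c=M1/2=-375/124, d=(M2−M1)/(6·3)=293/372, b=Δ1−h1·(2M1+M2)/6=-1/62
seg 2: a=-1, c=M2/2=126/31, d=(M3−M2)/(6·1)=-393/124, b=Δ2−h2·(2M2+M3)/6=385/124
seg 3: a=3, c=M3/2=-675/124, d=(M4−M3)/(6·2)=191/124, b=Δ3−h3·(2M3+M4)/6=107/62
seg 4: a=-3, c=M4/2=471/124, d=(M5−M4)/(6·2)=-157/248, b=Δ4−h4·(2M4+M5)/6=-97/62
t_q=11/2 → seg 3, τ=1/2; S=3+107/62·τ+-675/124·τ²+191/124·τ³=2673/992

  seg 0: a=3 b=373/124 c=0 d=-125/124
  seg 1: a=5 b=-1/62 c=-375/124 d=293/372
  seg 2: a=-1 b=385/124 c=126/31 d=-393/124
  seg 3: a=3 b=107/62 c=-675/124 d=191/124
  seg 4: a=-3 b=-97/62 c=471/124 d=-157/248
S(11/2) = 2673/992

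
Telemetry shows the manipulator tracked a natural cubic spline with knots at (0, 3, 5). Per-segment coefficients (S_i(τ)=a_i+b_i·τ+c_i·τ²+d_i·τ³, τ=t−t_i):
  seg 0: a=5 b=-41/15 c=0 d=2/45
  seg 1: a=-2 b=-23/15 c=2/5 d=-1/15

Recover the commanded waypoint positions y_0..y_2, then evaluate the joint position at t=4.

y_0=5 y_1=-2 y_2=-4
S(4) = -16/5

y_0 = S_0(0) = a_0 = 5
y_1 = S_1(0) = a_1 = -2
y_2 = S_1(2) = -4
t_q=4 is in segment 1 (τ=1); S_1(τ)=-16/5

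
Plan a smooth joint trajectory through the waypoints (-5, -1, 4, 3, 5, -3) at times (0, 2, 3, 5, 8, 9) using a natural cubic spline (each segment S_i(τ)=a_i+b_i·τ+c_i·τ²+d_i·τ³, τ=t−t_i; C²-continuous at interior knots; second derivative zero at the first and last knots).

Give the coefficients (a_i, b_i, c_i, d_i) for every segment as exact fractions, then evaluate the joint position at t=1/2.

  seg 0: a=-5 b=3899/6879 c=0 d=9859/27516
  seg 1: a=-1 b=33476/6879 c=9859/4586 d=-27739/13758
  seg 2: a=4 b=42889/13758 c=-8940/2293 d=7189/6879
  seg 3: a=3 b=865/13758 c=5438/2293 d=-9953/13758
  seg 4: a=5 b=-36049/6879 c=-18983/4586 d=18983/13758
S(1/2) = -342799/73376

Δ: Δ0=2, Δ1=5, Δ2=-1/2, Δ3=2/3, Δ4=-8
row 1: diag=6, rhs=18; c'=1/6, d'=3
row 2: denom=6−1·1/6=35/6; d'=(-33−1·3)/(35/6)=-216/35
row 3: denom=10−2·12/35=326/35; d'=(7−2·-216/35)/(326/35)=677/326
row 4: denom=8−3·105/326=2293/326; d'=(-52−3·677/326)/(2293/326)=-18983/2293
back: M4=-18983/2293
back: M3=677/326−105/326·-18983/2293=10876/2293
back: M2=-216/35−12/35·10876/2293=-17880/2293
back: M1=3−1/6·-17880/2293=9859/2293
M: M0=0, M1=9859/2293, M2=-17880/2293, M3=10876/2293, M4=-18983/2293, M5=0
seg 0: a=-5, c=M0/2=0, d=(M1−M0)/(6·2)=9859/27516, b=Δ0−h0·(2M0+M1)/6=3899/6879
seg 1: a=-1, c=M1/2=9859/4586, d=(M2−M1)/(6·1)=-27739/13758, b=Δ1−h1·(2M1+M2)/6=33476/6879
seg 2: a=4, c=M2/2=-8940/2293, d=(M3−M2)/(6·2)=7189/6879, b=Δ2−h2·(2M2+M3)/6=42889/13758
seg 3: a=3, c=M3/2=5438/2293, d=(M4−M3)/(6·3)=-9953/13758, b=Δ3−h3·(2M3+M4)/6=865/13758
seg 4: a=5, c=M4/2=-18983/4586, d=(M5−M4)/(6·1)=18983/13758, b=Δ4−h4·(2M4+M5)/6=-36049/6879
t_q=1/2 → seg 0, τ=1/2; S=-5+3899/6879·τ+0·τ²+9859/27516·τ³=-342799/73376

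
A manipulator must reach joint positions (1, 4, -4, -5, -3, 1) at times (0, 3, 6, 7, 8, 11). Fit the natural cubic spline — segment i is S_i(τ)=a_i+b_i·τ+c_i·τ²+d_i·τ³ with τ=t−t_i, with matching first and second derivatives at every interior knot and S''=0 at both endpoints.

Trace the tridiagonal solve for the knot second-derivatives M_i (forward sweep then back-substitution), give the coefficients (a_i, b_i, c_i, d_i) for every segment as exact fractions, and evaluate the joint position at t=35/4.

Δ: Δ0=1, Δ1=-8/3, Δ2=-1, Δ3=2, Δ4=4/3
row 1: diag=12, rhs=-22; c'=1/4, d'=-11/6
row 2: denom=8−3·1/4=29/4; d'=(10−3·-11/6)/(29/4)=62/29
row 3: denom=4−1·4/29=112/29; d'=(18−1·62/29)/(112/29)=115/28
row 4: denom=8−1·29/112=867/112; d'=(-4−1·115/28)/(867/112)=-908/867
back: M4=-908/867
back: M3=115/28−29/112·-908/867=3796/867
back: M2=62/29−4/29·3796/867=1330/867
back: M1=-11/6−1/4·1330/867=-1922/867
M: M0=0, M1=-1922/867, M2=1330/867, M3=3796/867, M4=-908/867, M5=0
seg 0: a=1, c=M0/2=0, d=(M1−M0)/(6·3)=-961/7803, b=Δ0−h0·(2M0+M1)/6=1828/867
seg 1: a=4, c=M1/2=-961/867, d=(M2−M1)/(6·3)=542/2601, b=Δ1−h1·(2M1+M2)/6=-1055/867
seg 2: a=-4, c=M2/2=665/867, d=(M3−M2)/(6·1)=137/289, b=Δ2−h2·(2M2+M3)/6=-1943/867
seg 3: a=-5, c=M3/2=1898/867, d=(M4−M3)/(6·1)=-784/867, b=Δ3−h3·(2M3+M4)/6=620/867
seg 4: a=-3, c=M4/2=-454/867, d=(M5−M4)/(6·3)=454/7803, b=Δ4−h4·(2M4+M5)/6=688/289
t_q=35/4 → seg 4, τ=3/4; S=-3+688/289·τ+-454/867·τ²+454/7803·τ³=-13729/9248

  seg 0: a=1 b=1828/867 c=0 d=-961/7803
  seg 1: a=4 b=-1055/867 c=-961/867 d=542/2601
  seg 2: a=-4 b=-1943/867 c=665/867 d=137/289
  seg 3: a=-5 b=620/867 c=1898/867 d=-784/867
  seg 4: a=-3 b=688/289 c=-454/867 d=454/7803
S(35/4) = -13729/9248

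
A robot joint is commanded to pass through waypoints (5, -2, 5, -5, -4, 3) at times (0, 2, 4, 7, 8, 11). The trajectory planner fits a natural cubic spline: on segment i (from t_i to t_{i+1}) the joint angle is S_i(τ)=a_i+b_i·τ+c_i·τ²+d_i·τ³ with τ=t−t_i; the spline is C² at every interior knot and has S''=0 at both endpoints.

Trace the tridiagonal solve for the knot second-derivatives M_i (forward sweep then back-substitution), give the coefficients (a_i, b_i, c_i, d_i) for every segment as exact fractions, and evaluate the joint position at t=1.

Δ: Δ0=-7/2, Δ1=7/2, Δ2=-10/3, Δ3=1, Δ4=7/3
row 1: diag=8, rhs=42; c'=1/4, d'=21/4
row 2: denom=10−2·1/4=19/2; d'=(-41−2·21/4)/(19/2)=-103/19
row 3: denom=8−3·6/19=134/19; d'=(26−3·-103/19)/(134/19)=803/134
row 4: denom=8−1·19/134=1053/134; d'=(8−1·803/134)/(1053/134)=269/1053
back: M4=269/1053
back: M3=803/134−19/134·269/1053=6272/1053
back: M2=-103/19−6/19·6272/1053=-2563/351
back: M1=21/4−1/4·-2563/351=4967/702
M: M0=0, M1=4967/702, M2=-2563/351, M3=6272/1053, M4=269/1053, M5=0
seg 0: a=5, c=M0/2=0, d=(M1−M0)/(6·2)=4967/8424, b=Δ0−h0·(2M0+M1)/6=-6169/1053
seg 1: a=-2, c=M1/2=4967/1404, d=(M2−M1)/(6·2)=-10093/8424, b=Δ1−h1·(2M1+M2)/6=2563/2106
seg 2: a=5, c=M2/2=-2563/702, d=(M3−M2)/(6·3)=13961/18954, b=Δ2−h2·(2M2+M3)/6=1043/1053
seg 3: a=-5, c=M3/2=3136/1053, d=(M4−M3)/(6·1)=-667/702, b=Δ3−h3·(2M3+M4)/6=-2165/2106
seg 4: a=-4, c=M4/2=269/2106, d=(M5−M4)/(6·3)=-269/18954, b=Δ4−h4·(2M4+M5)/6=2188/1053
t_q=1 → seg 0, τ=1; S=5+-6169/1053·τ+0·τ²+4967/8424·τ³=-755/2808

  seg 0: a=5 b=-6169/1053 c=0 d=4967/8424
  seg 1: a=-2 b=2563/2106 c=4967/1404 d=-10093/8424
  seg 2: a=5 b=1043/1053 c=-2563/702 d=13961/18954
  seg 3: a=-5 b=-2165/2106 c=3136/1053 d=-667/702
  seg 4: a=-4 b=2188/1053 c=269/2106 d=-269/18954
S(1) = -755/2808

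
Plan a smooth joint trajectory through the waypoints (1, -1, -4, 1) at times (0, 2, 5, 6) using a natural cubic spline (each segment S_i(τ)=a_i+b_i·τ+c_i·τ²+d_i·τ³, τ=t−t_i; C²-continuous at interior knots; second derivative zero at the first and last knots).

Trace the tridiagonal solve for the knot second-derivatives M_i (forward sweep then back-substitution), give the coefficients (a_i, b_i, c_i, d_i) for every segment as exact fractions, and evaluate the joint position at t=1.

Δ: Δ0=-1, Δ1=-1, Δ2=5
row 1: diag=10, rhs=0; c'=3/10, d'=0
row 2: denom=8−3·3/10=71/10; d'=(36−3·0)/(71/10)=360/71
back: M2=360/71
back: M1=0−3/10·360/71=-108/71
M: M0=0, M1=-108/71, M2=360/71, M3=0
seg 0: a=1, c=M0/2=0, d=(M1−M0)/(6·2)=-9/71, b=Δ0−h0·(2M0+M1)/6=-35/71
seg 1: a=-1, c=M1/2=-54/71, d=(M2−M1)/(6·3)=26/71, b=Δ1−h1·(2M1+M2)/6=-143/71
seg 2: a=-4, c=M2/2=180/71, d=(M3−M2)/(6·1)=-60/71, b=Δ2−h2·(2M2+M3)/6=235/71
t_q=1 → seg 0, τ=1; S=1+-35/71·τ+0·τ²+-9/71·τ³=27/71

  seg 0: a=1 b=-35/71 c=0 d=-9/71
  seg 1: a=-1 b=-143/71 c=-54/71 d=26/71
  seg 2: a=-4 b=235/71 c=180/71 d=-60/71
S(1) = 27/71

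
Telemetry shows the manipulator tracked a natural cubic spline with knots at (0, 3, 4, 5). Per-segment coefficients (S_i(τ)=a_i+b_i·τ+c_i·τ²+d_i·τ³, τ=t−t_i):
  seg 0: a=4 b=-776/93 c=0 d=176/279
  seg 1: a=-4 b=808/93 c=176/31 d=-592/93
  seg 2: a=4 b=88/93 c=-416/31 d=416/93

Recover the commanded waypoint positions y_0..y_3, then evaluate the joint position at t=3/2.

y_0=4 y_1=-4 y_2=4 y_3=-4
S(3/2) = -198/31

y_0 = S_0(0) = a_0 = 4
y_1 = S_1(0) = a_1 = -4
y_2 = S_2(0) = a_2 = 4
y_3 = S_2(1) = -4
t_q=3/2 is in segment 0 (τ=3/2); S_0(τ)=-198/31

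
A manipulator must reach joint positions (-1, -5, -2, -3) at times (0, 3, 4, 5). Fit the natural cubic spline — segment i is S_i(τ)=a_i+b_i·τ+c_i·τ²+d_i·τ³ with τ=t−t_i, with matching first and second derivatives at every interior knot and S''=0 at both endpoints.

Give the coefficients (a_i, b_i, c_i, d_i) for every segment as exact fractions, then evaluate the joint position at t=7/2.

Δ: Δ0=-4/3, Δ1=3, Δ2=-1
row 1: diag=8, rhs=26; c'=1/8, d'=13/4
row 2: denom=4−1·1/8=31/8; d'=(-24−1·13/4)/(31/8)=-218/31
back: M2=-218/31
back: M1=13/4−1/8·-218/31=128/31
M: M0=0, M1=128/31, M2=-218/31, M3=0
seg 0: a=-1, c=M0/2=0, d=(M1−M0)/(6·3)=64/279, b=Δ0−h0·(2M0+M1)/6=-316/93
seg 1: a=-5, c=M1/2=64/31, d=(M2−M1)/(6·1)=-173/93, b=Δ1−h1·(2M1+M2)/6=260/93
seg 2: a=-2, c=M2/2=-109/31, d=(M3−M2)/(6·1)=109/93, b=Δ2−h2·(2M2+M3)/6=125/93
t_q=7/2 → seg 1, τ=1/2; S=-5+260/93·τ+64/31·τ²+-173/93·τ³=-823/248

  seg 0: a=-1 b=-316/93 c=0 d=64/279
  seg 1: a=-5 b=260/93 c=64/31 d=-173/93
  seg 2: a=-2 b=125/93 c=-109/31 d=109/93
S(7/2) = -823/248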